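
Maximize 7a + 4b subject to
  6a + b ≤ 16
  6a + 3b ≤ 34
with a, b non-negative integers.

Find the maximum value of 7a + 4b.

44

Relaxing integrality, the LP optimum is 45.33 at (a,b) = (0, 11.3), which is not an integer point.
(a,b)=(0,11): 6·0+1·11=11≤16, 6·0+3·11=33≤34, objective 44.
(a,b)=(0,10): 6·0+1·10=10≤16, 6·0+3·10=30≤34, objective 40.
No feasible integer point exceeds 44.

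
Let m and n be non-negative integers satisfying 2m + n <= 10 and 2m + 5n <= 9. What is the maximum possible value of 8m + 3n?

(m,n)=(4,0) is feasible, giving 32.
(m,n)=(3,0) is feasible, giving 24.
The best lattice point is (4,0), giving 32.

32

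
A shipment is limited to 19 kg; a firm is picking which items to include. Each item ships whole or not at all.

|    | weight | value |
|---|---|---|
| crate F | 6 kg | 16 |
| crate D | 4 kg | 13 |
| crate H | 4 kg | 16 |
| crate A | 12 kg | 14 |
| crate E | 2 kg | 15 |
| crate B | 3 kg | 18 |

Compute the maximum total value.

78

crate F + crate D + crate H + crate E + crate B: weight 6 + 4 + 4 + 2 + 3 = 19 ≤ 19, value 16 + 13 + 16 + 15 + 18 = 78.
crate F + crate H + crate E + crate B: weight 6 + 4 + 2 + 3 = 15 ≤ 19, value 16 + 16 + 15 + 18 = 65.
crate F + crate D + crate H + crate B: weight 6 + 4 + 4 + 3 = 17 ≤ 19, value 16 + 13 + 16 + 18 = 63.
Best is crate F, crate D, crate H, crate E, and crate B with total value 78.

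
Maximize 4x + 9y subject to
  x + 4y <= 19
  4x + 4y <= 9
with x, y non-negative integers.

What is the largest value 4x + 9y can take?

The continuous relaxation peaks at (0, 2.25) with value 20.25; rounding to a feasible lattice point costs some objective.
(x,y)=(0,2): 1·0+4·2=8≤19, 4·0+4·2=8≤9, objective 18.
(x,y)=(1,1): 1·1+4·1=5≤19, 4·1+4·1=8≤9, objective 13.
No feasible integer point exceeds 18.

18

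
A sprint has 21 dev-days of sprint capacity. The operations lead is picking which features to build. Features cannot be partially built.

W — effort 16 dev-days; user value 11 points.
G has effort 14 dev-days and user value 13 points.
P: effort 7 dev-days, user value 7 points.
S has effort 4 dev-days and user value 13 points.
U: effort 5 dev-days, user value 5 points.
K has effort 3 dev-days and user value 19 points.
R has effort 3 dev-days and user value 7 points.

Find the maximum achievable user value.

46

This is an integer program with binary decision variables.
Take P, S, K, and R: effort 7 + 4 + 3 + 3 = 17 ≤ 21, user value 7 + 13 + 19 + 7 = 46.
No other feasible combination does better.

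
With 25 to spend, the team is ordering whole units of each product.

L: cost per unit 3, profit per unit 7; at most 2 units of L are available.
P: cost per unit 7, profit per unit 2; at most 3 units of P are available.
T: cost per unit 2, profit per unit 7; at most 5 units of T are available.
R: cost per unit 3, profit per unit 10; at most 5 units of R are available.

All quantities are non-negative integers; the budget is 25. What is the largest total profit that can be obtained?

85

5×T and 5×R: cost 25 ≤ 25, profit 5·7 + 5·10 = 85.
1×L, 5×T, and 4×R: cost 25 ≤ 25, profit 1·7 + 5·7 + 4·10 = 82.
Best is 85.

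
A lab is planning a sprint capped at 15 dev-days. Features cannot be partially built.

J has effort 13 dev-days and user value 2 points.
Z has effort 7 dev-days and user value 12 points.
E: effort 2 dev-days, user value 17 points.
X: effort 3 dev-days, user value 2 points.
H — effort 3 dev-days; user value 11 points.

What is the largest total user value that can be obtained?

42

Z + E + X + H: effort 7 + 2 + 3 + 3 = 15 ≤ 15, user value 12 + 17 + 2 + 11 = 42.
Z + E + H: effort 7 + 2 + 3 = 12 ≤ 15, user value 12 + 17 + 11 = 40.
Z + E + X: effort 7 + 2 + 3 = 12 ≤ 15, user value 12 + 17 + 2 = 31.
Best is Z, E, X, and H with total user value 42.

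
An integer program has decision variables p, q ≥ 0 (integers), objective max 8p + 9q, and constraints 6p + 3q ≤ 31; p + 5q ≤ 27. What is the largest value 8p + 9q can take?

61

The continuous relaxation peaks at (2.74, 4.85) with value 65.59; rounding to a feasible lattice point costs some objective.
(p,q)=(2,5): 6·2+3·5=27≤31, 1·2+5·5=27≤27, objective 61.
(p,q)=(3,4): 6·3+3·4=30≤31, 1·3+5·4=23≤27, objective 60.
(p,q)=(1,5): 6·1+3·5=21≤31, 1·1+5·5=26≤27, objective 53.
(p,q)=(2,4): 6·2+3·4=24≤31, 1·2+5·4=22≤27, objective 52.
The best lattice point is (2,5), giving 61.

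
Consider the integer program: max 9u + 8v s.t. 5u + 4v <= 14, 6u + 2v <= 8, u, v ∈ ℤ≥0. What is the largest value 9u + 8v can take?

24

(u,v)=(0,3): 5·0+4·3=12≤14, 6·0+2·3=6≤8, objective 24.
(u,v)=(0,2): 5·0+4·2=8≤14, 6·0+2·2=4≤8, objective 16.
No feasible integer point exceeds 24.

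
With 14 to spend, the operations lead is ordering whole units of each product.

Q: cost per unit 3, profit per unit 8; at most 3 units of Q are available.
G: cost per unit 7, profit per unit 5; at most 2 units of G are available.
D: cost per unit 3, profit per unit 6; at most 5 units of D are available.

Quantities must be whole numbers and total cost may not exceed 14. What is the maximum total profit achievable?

30

This is a bounded integer knapsack.
3×Q and 1×D: cost 12 ≤ 14, profit 3·8 + 1·6 = 30.
2×Q and 2×D: cost 12 ≤ 14, profit 2·8 + 2·6 = 28.
Best is 30.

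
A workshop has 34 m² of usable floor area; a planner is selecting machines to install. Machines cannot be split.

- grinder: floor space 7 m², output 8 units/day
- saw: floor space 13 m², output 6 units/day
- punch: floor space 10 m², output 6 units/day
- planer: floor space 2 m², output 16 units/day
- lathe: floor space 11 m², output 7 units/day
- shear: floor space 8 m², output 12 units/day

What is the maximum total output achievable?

Take grinder, planer, lathe, and shear: floor space 7 + 2 + 11 + 8 = 28 ≤ 34, output 8 + 16 + 7 + 12 = 43.
No other feasible combination does better.

43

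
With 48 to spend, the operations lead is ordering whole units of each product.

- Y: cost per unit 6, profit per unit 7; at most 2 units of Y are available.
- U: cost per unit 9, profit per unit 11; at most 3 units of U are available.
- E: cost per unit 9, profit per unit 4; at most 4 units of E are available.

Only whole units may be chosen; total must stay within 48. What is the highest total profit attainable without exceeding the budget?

U has the best ratio (11/9); taking only U gives at most 3×11 = 33 (stopped by the supply cap of 3).
Mixing does better — 2×Y, 3×U, and 1×E: cost 48 ≤ 48, profit 2·7 + 3·11 + 1·4 = 51.

51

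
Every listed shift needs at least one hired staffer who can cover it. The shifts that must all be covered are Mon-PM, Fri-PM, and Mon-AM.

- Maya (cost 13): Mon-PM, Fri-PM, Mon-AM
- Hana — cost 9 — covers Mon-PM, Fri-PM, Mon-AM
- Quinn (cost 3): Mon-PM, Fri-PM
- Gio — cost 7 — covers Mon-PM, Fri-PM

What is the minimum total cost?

This is a weighted set-cover instance.
The greedy cost-per-new-shift heuristic would pick Quinn and Hana for 12, but a cheaper cover exists.
Hana alone covers Mon-PM, Fri-PM, Mon-AM — every shift.
Total cost: 9.
No cover costs less than 9.

9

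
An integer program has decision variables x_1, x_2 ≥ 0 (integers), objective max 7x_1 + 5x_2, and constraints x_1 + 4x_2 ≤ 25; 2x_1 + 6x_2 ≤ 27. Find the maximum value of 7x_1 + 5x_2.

(x_1,x_2)=(13,0) is feasible, giving 91.
(x_1,x_2)=(12,0) is feasible, giving 84.
Maximum is 91 at (x_1,x_2)=(13,0).

91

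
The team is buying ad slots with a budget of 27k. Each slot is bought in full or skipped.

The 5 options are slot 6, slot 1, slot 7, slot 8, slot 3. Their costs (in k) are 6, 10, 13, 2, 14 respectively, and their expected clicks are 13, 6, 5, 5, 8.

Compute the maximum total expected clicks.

Treat it as a binary knapsack problem.
Allowing fractional choices, the relaxed optimum would be about 29.1, but ad slots are indivisible.
slot 6 + slot 8 + slot 3: cost 6 + 2 + 14 = 22 ≤ 27, expected clicks 13 + 5 + 8 = 26.
slot 6 + slot 1 + slot 8: cost 6 + 10 + 2 = 18 ≤ 27, expected clicks 13 + 6 + 5 = 24.
slot 6 + slot 7 + slot 8: cost 6 + 13 + 2 = 21 ≤ 27, expected clicks 13 + 5 + 5 = 23.
Best is slot 6, slot 8, and slot 3 with total expected clicks 26.

26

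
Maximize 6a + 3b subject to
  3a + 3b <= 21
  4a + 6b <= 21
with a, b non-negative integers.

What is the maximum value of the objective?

30

The continuous relaxation peaks at (5.25, 0) with value 31.50; rounding to a feasible lattice point costs some objective.
(a,b)=(5,0): 3·5+3·0=15≤21, 4·5+6·0=20≤21, objective 30.
(a,b)=(4,0): 3·4+3·0=12≤21, 4·4+6·0=16≤21, objective 24.
Maximum is 30 at (a,b)=(5,0).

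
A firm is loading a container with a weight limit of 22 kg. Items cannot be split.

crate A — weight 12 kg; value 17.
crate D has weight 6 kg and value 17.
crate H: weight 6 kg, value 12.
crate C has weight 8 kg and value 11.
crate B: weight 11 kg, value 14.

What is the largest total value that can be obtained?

40

Take crate D, crate H, and crate C: weight 6 + 6 + 8 = 20 ≤ 22, value 17 + 12 + 11 = 40.
No other feasible combination does better.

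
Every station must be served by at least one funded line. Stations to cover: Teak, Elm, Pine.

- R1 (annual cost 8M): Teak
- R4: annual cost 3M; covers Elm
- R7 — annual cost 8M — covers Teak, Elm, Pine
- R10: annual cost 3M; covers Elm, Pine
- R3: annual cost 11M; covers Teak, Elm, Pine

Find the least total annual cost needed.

8

The greedy cost-per-new-station heuristic would pick R10 and R1 for 11, but a cheaper cover exists.
R7 alone covers Teak, Elm, Pine — every station.
Total annual cost: 8.
No cover costs less than 8.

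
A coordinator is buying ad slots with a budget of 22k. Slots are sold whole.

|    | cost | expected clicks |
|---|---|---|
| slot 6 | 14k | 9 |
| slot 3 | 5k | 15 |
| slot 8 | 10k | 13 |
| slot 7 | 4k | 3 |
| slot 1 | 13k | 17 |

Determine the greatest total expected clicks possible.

This is a 0-1 knapsack instance.
slot 3 + slot 1: cost 5 + 13 = 18 ≤ 22, expected clicks 15 + 17 = 32.
slot 3 + slot 7 + slot 1: cost 5 + 4 + 13 = 22 ≤ 22, expected clicks 15 + 3 + 17 = 35.
slot 3 + slot 8 + slot 7: cost 5 + 10 + 4 = 19 ≤ 22, expected clicks 15 + 13 + 3 = 31.
Best is slot 3, slot 7, and slot 1 with total expected clicks 35.

35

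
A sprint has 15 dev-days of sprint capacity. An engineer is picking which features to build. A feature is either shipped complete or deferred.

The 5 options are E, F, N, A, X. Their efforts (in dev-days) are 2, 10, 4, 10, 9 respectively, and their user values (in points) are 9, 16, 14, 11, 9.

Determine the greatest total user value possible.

This is an integer program with binary decision variables.
E + F: effort 2 + 10 = 12 ≤ 15, user value 9 + 16 = 25.
E + N + X: effort 2 + 4 + 9 = 15 ≤ 15, user value 9 + 14 + 9 = 32.
F + N: effort 10 + 4 = 14 ≤ 15, user value 16 + 14 = 30.
Best is E, N, and X with total user value 32.

32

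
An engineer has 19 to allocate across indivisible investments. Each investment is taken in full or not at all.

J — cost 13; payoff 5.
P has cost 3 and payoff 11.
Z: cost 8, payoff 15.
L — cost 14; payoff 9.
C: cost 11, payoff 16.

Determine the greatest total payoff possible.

31

Take Z and C: cost 8 + 11 = 19 ≤ 19, payoff 15 + 16 = 31.
No other feasible combination does better.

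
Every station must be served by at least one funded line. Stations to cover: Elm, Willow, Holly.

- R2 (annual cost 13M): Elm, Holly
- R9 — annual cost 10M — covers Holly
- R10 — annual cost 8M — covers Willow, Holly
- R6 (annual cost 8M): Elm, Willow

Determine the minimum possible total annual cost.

Choose R10 and R6: together they cover Elm, Willow, Holly — every station.
Total annual cost: 8 + 8 = 16.
No cover costs less than 16.

16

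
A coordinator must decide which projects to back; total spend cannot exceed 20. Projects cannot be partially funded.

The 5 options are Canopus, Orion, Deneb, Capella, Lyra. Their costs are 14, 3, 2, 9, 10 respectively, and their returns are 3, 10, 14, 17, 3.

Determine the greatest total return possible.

Treat it as a binary knapsack problem.
Allowing fractional choices, the relaxed optimum would be about 42.8, but projects are indivisible.
Deneb + Capella: cost 2 + 9 = 11 ≤ 20, return 14 + 17 = 31.
Orion + Deneb + Capella: cost 3 + 2 + 9 = 14 ≤ 20, return 10 + 14 + 17 = 41.
Orion + Capella: cost 3 + 9 = 12 ≤ 20, return 10 + 17 = 27.
Best is Orion, Deneb, and Capella with total return 41.

41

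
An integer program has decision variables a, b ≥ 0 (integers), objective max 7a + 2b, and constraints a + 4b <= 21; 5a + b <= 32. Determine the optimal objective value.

(a,b)=(6,2): 1·6+4·2=14≤21, 5·6+1·2=32≤32, objective 46.
(a,b)=(6,1): 1·6+4·1=10≤21, 5·6+1·1=31≤32, objective 44.
(a,b)=(5,4): 1·5+4·4=21≤21, 5·5+1·4=29≤32, objective 43.
Maximum is 46 at (a,b)=(6,2).

46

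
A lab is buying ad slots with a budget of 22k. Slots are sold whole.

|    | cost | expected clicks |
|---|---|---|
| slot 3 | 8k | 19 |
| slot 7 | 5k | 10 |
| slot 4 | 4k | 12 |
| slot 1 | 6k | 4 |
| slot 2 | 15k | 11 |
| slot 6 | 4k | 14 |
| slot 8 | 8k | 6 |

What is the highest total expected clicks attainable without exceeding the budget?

55

Treat it as a binary knapsack problem.
Take slot 3, slot 7, slot 4, and slot 6: cost 8 + 5 + 4 + 4 = 21 ≤ 22, expected clicks 19 + 10 + 12 + 14 = 55.
No other feasible combination does better.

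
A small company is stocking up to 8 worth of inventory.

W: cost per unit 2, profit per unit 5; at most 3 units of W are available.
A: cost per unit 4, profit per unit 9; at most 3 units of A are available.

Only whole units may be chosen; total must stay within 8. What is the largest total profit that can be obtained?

19

W has the best ratio (5/2); taking only W gives at most 3×5 = 15 (stopped by the supply cap of 3).
Mixing does better — 2×W and 1×A: cost 8 ≤ 8, profit 2·5 + 1·9 = 19.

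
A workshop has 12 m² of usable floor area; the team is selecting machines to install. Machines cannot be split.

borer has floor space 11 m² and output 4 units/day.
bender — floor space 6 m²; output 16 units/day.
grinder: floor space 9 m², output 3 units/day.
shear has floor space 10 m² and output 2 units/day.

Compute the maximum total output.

16

Allowing fractional choices, the relaxed optimum would be about 18.2, but machines are indivisible.
borer: floor space 11 ≤ 12, output 4.
bender: floor space 6 ≤ 12, output 16.
Best is bender with total output 16.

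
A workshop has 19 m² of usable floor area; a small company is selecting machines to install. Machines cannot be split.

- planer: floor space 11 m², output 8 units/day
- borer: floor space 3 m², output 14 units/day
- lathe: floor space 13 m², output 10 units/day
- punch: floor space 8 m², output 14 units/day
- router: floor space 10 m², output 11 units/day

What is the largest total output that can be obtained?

Allowing fractional choices, the relaxed optimum would be about 36.8, but machines are indivisible.
borer + router: floor space 3 + 10 = 13 ≤ 19, output 14 + 11 = 25.
borer + punch: floor space 3 + 8 = 11 ≤ 19, output 14 + 14 = 28.
Best is borer and punch with total output 28.

28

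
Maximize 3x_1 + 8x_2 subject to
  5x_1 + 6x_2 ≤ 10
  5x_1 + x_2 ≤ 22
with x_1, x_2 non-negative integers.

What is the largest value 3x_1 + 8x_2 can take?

Relaxing integrality, the LP optimum is 13.33 at (x_1,x_2) = (0, 1.67), which is not an integer point.
(x_1,x_2)=(0,1): 5·0+6·1=6≤10, 5·0+1·1=1≤22, objective 8.
(x_1,x_2)=(1,0): 5·1+6·0=5≤10, 5·1+1·0=5≤22, objective 3.
(x_1,x_2)=(0,0): 5·0+6·0=0≤10, 5·0+1·0=0≤22, objective 0.
The best lattice point is (0,1), giving 8.

8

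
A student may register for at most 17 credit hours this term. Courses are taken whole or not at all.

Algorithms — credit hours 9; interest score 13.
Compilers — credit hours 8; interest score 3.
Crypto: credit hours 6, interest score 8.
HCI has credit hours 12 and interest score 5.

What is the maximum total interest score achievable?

Allowing fractional choices, the relaxed optimum would be about 21.8, but courses are indivisible.
Algorithms + Crypto: credit hours 9 + 6 = 15 ≤ 17, interest score 13 + 8 = 21.
Algorithms + Compilers: credit hours 9 + 8 = 17 ≤ 17, interest score 13 + 3 = 16.
Algorithms: credit hours 9 ≤ 17, interest score 13.
Best is Algorithms and Crypto with total interest score 21.

21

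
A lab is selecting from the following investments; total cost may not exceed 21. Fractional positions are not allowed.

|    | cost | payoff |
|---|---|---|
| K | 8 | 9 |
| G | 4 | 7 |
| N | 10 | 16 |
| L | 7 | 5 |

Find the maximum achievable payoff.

Allowing fractional choices, the relaxed optimum would be about 30.9, but investments are indivisible.
G + N + L: cost 4 + 10 + 7 = 21 ≤ 21, payoff 7 + 16 + 5 = 28.
K + N: cost 8 + 10 = 18 ≤ 21, payoff 9 + 16 = 25.
Best is G, N, and L with total payoff 28.

28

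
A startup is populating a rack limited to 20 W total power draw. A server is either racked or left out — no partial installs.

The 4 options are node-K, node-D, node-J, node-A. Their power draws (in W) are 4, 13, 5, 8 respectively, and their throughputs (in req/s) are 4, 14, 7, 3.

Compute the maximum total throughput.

This is a 0-1 knapsack instance.
node-D: power draw 13 ≤ 20, throughput 14.
node-K + node-D: power draw 4 + 13 = 17 ≤ 20, throughput 4 + 14 = 18.
node-D + node-J: power draw 13 + 5 = 18 ≤ 20, throughput 14 + 7 = 21.
Best is node-D and node-J with total throughput 21.

21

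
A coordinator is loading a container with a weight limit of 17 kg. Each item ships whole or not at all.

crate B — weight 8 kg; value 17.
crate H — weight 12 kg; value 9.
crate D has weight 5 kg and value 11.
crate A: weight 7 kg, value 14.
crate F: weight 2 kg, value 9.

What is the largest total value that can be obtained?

Allowing fractional choices, the relaxed optimum would be about 41.0, but items are indivisible.
crate B + crate D + crate F: weight 8 + 5 + 2 = 15 ≤ 17, value 17 + 11 + 9 = 37.
crate B + crate A + crate F: weight 8 + 7 + 2 = 17 ≤ 17, value 17 + 14 + 9 = 40.
Best is crate B, crate A, and crate F with total value 40.

40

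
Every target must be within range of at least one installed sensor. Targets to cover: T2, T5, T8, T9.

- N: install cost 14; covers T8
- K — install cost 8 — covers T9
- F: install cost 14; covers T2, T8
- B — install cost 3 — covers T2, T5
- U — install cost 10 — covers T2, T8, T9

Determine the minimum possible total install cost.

Choose B and U: together they cover T2, T5, T8, T9 — every target.
Total install cost: 3 + 10 = 13.
No cover costs less than 13.

13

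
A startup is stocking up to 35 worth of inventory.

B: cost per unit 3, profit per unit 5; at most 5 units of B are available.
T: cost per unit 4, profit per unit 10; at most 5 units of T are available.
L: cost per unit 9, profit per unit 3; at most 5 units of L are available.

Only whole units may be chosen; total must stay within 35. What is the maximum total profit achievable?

75

4×B and 5×T: cost 32 ≤ 35, profit 4·5 + 5·10 = 70.
5×B and 5×T: cost 35 ≤ 35, profit 5·5 + 5·10 = 75.
Best is 75.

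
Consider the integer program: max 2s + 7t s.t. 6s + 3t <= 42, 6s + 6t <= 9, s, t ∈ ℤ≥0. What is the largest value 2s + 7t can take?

7

(s,t)=(0,1): 6·0+3·1=3≤42, 6·0+6·1=6≤9, objective 7.
(s,t)=(1,0): 6·1+3·0=6≤42, 6·1+6·0=6≤9, objective 2.
(s,t)=(0,0): 6·0+3·0=0≤42, 6·0+6·0=0≤9, objective 0.
The best lattice point is (0,1), giving 7.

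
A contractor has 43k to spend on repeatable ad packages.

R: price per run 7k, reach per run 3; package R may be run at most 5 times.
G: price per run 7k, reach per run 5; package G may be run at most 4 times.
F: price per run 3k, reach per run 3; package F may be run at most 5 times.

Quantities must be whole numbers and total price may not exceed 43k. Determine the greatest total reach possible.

F has the best ratio (3/3); taking only F gives at most 5×3 = 15 (stopped by the supply cap of 5).
Mixing does better — 4×G and 5×F: price 43 ≤ 43, reach 4·5 + 5·3 = 35.

35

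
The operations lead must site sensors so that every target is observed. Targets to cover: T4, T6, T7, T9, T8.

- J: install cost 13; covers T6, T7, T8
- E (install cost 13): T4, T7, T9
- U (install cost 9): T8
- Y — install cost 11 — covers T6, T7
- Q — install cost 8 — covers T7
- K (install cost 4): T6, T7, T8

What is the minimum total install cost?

17

Choose E and K: together they cover T4, T6, T7, T9, T8 — every target.
Total install cost: 13 + 4 = 17.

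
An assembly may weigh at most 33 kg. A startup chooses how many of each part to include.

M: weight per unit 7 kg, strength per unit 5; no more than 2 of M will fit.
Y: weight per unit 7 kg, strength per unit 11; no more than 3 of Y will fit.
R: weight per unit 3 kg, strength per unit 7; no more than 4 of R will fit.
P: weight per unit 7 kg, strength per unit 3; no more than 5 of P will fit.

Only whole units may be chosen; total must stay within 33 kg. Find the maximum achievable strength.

3×Y and 4×R: weight 33 ≤ 33, strength 3·11 + 4·7 = 61.
1×M, 2×Y, and 4×R: weight 33 ≤ 33, strength 1·5 + 2·11 + 4·7 = 55.
Best is 61.

61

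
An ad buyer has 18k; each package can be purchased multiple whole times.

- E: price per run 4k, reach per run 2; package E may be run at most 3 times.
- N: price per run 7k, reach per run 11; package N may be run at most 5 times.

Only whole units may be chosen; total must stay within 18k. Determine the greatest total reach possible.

24

2×N: price 14 ≤ 18, reach 2·11 = 22.
1×E and 2×N: price 18 ≤ 18, reach 1·2 + 2·11 = 24.
Best is 24.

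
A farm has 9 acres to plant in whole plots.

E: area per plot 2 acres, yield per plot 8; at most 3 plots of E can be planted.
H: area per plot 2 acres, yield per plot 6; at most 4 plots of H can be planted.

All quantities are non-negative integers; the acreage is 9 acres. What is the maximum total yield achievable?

This is a bounded integer knapsack.
E has the best ratio (8/2); taking only E gives at most 3×8 = 24 (stopped by the supply cap of 3).
Mixing does better — 3×E and 1×H: area 8 ≤ 9, yield 3·8 + 1·6 = 30.

30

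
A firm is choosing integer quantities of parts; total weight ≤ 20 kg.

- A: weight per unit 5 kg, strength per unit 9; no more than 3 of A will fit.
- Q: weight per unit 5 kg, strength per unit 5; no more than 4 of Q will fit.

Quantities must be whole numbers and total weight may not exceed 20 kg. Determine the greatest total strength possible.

32

This is a bounded integer knapsack.
Take 3×A and 1×Q: weight 20 ≤ 20, strength 3·9 + 1·5 = 32.
A has the best ratio (9/5) and is taken to its limit of 3; remaining capacity is filled optimally with the others.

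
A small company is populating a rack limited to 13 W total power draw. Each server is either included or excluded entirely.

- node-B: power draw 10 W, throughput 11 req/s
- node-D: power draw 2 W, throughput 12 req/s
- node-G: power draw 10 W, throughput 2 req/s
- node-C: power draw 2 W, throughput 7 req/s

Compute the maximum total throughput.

23

Take node-B and node-D: power draw 10 + 2 = 12 ≤ 13, throughput 11 + 12 = 23.
No other feasible combination does better.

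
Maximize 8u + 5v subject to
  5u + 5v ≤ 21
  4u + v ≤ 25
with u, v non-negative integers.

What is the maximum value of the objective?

Relaxing integrality, the LP optimum is 33.60 at (u,v) = (4.2, 0), which is not an integer point.
(u,v)=(4,0): 5·4+5·0=20≤21, 4·4+1·0=16≤25, objective 32.
(u,v)=(3,1): 5·3+5·1=20≤21, 4·3+1·1=13≤25, objective 29.
(u,v)=(3,0): 5·3+5·0=15≤21, 4·3+1·0=12≤25, objective 24.
The best lattice point is (4,0), giving 32.

32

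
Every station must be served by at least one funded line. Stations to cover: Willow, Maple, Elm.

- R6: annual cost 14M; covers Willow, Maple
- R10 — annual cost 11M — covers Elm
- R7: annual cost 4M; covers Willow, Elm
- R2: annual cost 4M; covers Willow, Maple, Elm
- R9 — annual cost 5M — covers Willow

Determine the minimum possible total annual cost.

R2 alone covers Willow, Maple, Elm — every station.
Total annual cost: 4.
No cover costs less than 4.

4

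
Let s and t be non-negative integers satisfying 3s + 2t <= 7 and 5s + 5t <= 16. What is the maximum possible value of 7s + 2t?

14

(s,t)=(2,0) is feasible, giving 14.
(s,t)=(1,1) is feasible, giving 9.
(s,t)=(1,0) is feasible, giving 7.
No feasible integer point exceeds 14.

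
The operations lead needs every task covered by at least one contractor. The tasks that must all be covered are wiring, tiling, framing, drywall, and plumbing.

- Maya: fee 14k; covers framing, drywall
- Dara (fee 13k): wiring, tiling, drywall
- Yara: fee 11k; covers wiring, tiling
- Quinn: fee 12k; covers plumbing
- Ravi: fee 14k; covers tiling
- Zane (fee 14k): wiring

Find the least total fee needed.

37

This is an integer covering problem.
The greedy cost-per-new-task heuristic would pick Dara, Quinn, and Maya for 39, but a cheaper cover exists.
Choose Maya, Yara, and Quinn: together they cover wiring, tiling, framing, drywall, plumbing — every task.
Total fee: 14 + 11 + 12 = 37.
No cover costs less than 37.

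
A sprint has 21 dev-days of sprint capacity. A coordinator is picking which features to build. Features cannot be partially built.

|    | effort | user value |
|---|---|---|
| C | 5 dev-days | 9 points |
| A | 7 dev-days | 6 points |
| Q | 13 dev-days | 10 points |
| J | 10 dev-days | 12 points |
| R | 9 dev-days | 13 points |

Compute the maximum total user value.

28

Treat it as a binary knapsack problem.
C + A + R: effort 5 + 7 + 9 = 21 ≤ 21, user value 9 + 6 + 13 = 28.
C + R: effort 5 + 9 = 14 ≤ 21, user value 9 + 13 = 22.
J + R: effort 10 + 9 = 19 ≤ 21, user value 12 + 13 = 25.
Best is C, A, and R with total user value 28.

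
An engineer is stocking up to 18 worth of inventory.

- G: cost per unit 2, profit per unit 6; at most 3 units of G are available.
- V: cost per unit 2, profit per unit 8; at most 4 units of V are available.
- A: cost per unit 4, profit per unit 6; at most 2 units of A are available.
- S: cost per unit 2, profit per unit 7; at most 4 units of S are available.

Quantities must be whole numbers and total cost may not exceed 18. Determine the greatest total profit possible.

This is a bounded integer knapsack.
V has the best ratio (8/2); taking only V gives at most 4×8 = 32 (stopped by the supply cap of 4).
Mixing does better — 1×G, 4×V, and 4×S: cost 18 ≤ 18, profit 1·6 + 4·8 + 4·7 = 66.

66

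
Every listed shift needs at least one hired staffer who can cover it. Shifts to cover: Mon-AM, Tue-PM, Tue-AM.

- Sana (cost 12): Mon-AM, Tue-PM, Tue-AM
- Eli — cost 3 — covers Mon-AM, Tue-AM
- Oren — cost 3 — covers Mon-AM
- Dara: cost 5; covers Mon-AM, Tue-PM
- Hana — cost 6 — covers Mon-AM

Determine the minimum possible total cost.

This is a weighted set-cover instance.
Choose Eli and Dara: together they cover Mon-AM, Tue-PM, Tue-AM — every shift.
Total cost: 3 + 5 = 8.
No cover costs less than 8.

8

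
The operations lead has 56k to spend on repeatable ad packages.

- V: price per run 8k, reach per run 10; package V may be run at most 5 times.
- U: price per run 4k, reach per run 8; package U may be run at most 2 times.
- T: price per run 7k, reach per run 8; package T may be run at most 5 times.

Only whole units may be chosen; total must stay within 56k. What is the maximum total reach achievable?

U has the best ratio (8/4); taking only U gives at most 2×8 = 16 (stopped by the supply cap of 2).
Mixing does better — 5×V, 2×U, and 1×T: price 55 ≤ 56, reach 5·10 + 2·8 + 1·8 = 74.

74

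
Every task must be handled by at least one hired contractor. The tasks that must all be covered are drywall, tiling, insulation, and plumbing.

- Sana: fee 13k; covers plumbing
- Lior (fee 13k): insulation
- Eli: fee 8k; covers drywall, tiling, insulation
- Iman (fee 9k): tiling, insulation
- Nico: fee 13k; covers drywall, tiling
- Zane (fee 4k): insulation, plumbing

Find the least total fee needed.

12

This is a weighted set-cover instance.
Choose Eli and Zane: together they cover drywall, tiling, insulation, plumbing — every task.
Total fee: 8 + 4 = 12.
No cover costs less than 12.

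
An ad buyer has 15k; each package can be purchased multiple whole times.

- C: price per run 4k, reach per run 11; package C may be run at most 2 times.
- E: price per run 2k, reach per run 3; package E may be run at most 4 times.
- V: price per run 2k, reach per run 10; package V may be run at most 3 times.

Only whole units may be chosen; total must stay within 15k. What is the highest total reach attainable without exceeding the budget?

52

V has the best ratio (10/2); taking only V gives at most 3×10 = 30 (stopped by the supply cap of 3).
Mixing does better — 2×C and 3×V: price 14 ≤ 15, reach 2·11 + 3·10 = 52.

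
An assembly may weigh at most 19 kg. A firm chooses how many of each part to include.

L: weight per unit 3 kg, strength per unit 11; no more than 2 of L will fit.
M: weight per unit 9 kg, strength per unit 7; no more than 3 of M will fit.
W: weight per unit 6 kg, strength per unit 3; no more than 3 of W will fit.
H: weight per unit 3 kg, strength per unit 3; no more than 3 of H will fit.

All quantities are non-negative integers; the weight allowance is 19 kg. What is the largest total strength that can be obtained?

32

This is a bounded integer knapsack.
L has the best ratio (11/3); taking only L gives at most 2×11 = 22 (stopped by the supply cap of 2).
Mixing does better — 2×L, 1×M, and 1×H: weight 18 ≤ 19, strength 2·11 + 1·7 + 1·3 = 32.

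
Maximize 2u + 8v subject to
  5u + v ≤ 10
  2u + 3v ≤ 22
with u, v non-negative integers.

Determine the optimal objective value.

56

(u,v)=(0,7): 5·0+1·7=7≤10, 2·0+3·7=21≤22, objective 56.
(u,v)=(0,6): 5·0+1·6=6≤10, 2·0+3·6=18≤22, objective 48.
Maximum is 56 at (u,v)=(0,7).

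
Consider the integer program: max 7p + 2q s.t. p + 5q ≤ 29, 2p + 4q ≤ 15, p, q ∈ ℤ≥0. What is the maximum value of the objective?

The continuous relaxation peaks at (7.5, 0) with value 52.50; rounding to a feasible lattice point costs some objective.
(p,q)=(7,0) is feasible, giving 49.
(p,q)=(6,0) is feasible, giving 42.
No feasible integer point exceeds 49.

49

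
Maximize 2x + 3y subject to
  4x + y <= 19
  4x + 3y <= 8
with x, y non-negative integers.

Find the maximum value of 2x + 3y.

(x,y)=(0,2): 4·0+1·2=2≤19, 4·0+3·2=6≤8, objective 6.
(x,y)=(1,1): 4·1+1·1=5≤19, 4·1+3·1=7≤8, objective 5.
(x,y)=(0,1): 4·0+1·1=1≤19, 4·0+3·1=3≤8, objective 3.
Maximum is 6 at (x,y)=(0,2).

6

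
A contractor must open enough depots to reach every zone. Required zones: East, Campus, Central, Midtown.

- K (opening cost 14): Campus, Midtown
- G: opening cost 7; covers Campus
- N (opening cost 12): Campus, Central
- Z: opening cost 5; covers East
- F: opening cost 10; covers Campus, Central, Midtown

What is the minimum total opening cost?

15

Choose Z and F: together they cover East, Campus, Central, Midtown — every zone.
Total opening cost: 5 + 10 = 15.
No cover costs less than 15.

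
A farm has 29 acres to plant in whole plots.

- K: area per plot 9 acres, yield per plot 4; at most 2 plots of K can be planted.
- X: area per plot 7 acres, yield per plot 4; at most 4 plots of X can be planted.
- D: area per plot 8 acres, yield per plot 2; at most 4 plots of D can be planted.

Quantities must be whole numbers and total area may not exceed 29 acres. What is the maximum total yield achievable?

16

4×X: area 28 ≤ 29, yield 4·4 = 16.
3×X and 1×D: area 29 ≤ 29, yield 3·4 + 1·2 = 14.
Best is 16.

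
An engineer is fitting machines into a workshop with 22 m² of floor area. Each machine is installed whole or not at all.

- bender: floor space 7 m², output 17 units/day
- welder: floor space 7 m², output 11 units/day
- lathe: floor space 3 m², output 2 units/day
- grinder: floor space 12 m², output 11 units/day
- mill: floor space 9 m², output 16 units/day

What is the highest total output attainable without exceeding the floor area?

This is an integer program with binary decision variables.
bender + mill: floor space 7 + 9 = 16 ≤ 22, output 17 + 16 = 33.
bender + lathe + mill: floor space 7 + 3 + 9 = 19 ≤ 22, output 17 + 2 + 16 = 35.
Best is bender, lathe, and mill with total output 35.

35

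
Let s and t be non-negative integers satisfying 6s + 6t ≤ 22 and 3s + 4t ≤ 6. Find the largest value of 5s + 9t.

10

Relaxing integrality, the LP optimum is 13.50 at (s,t) = (0, 1.5), which is not an integer point.
(s,t)=(2,0) is feasible, giving 10.
(s,t)=(0,1) is feasible, giving 9.
(s,t)=(1,0) is feasible, giving 5.
No feasible integer point exceeds 10.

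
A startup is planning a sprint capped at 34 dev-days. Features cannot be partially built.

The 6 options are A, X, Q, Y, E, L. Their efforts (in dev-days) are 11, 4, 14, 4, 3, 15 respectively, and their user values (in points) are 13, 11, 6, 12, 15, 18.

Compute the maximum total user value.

58

This is an integer program with binary decision variables.
Allowing fractional choices, the relaxed optimum would be about 65.5, but features are indivisible.
A + Y + E + L: effort 11 + 4 + 3 + 15 = 33 ≤ 34, user value 13 + 12 + 15 + 18 = 58.
X + Y + E + L: effort 4 + 4 + 3 + 15 = 26 ≤ 34, user value 11 + 12 + 15 + 18 = 56.
A + X + E + L: effort 11 + 4 + 3 + 15 = 33 ≤ 34, user value 13 + 11 + 15 + 18 = 57.
Best is A, Y, E, and L with total user value 58.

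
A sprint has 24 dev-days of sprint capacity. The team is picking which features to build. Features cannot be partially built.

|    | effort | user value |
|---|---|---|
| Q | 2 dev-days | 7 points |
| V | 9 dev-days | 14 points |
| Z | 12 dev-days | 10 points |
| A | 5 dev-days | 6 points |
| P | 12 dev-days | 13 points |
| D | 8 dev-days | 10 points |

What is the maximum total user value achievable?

37

Q + V + A + D: effort 2 + 9 + 5 + 8 = 24 ≤ 24, user value 7 + 14 + 6 + 10 = 37.
Q + V + D: effort 2 + 9 + 8 = 19 ≤ 24, user value 7 + 14 + 10 = 31.
Q + V + P: effort 2 + 9 + 12 = 23 ≤ 24, user value 7 + 14 + 13 = 34.
Best is Q, V, A, and D with total user value 37.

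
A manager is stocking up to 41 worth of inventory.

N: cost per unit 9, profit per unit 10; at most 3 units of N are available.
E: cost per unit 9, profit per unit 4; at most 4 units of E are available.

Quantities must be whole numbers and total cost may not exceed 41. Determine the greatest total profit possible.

3×N and 1×E: cost 36 ≤ 41, profit 3·10 + 1·4 = 34.
3×N: cost 27 ≤ 41, profit 3·10 = 30.
Best is 34.

34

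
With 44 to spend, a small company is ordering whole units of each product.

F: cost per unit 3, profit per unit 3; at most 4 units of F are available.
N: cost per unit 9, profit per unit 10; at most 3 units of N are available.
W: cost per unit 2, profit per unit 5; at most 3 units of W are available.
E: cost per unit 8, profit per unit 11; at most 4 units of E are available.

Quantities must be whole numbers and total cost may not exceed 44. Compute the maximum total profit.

65

1×F, 3×W, and 4×E: cost 41 ≤ 44, profit 1·3 + 3·5 + 4·11 = 62.
2×F, 3×W, and 4×E: cost 44 ≤ 44, profit 2·3 + 3·5 + 4·11 = 65.
Best is 65.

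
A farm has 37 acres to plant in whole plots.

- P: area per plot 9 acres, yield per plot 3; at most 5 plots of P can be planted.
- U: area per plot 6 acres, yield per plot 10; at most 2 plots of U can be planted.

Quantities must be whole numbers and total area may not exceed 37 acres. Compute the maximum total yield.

This is a bounded integer knapsack.
1×P and 2×U: area 21 ≤ 37, yield 1·3 + 2·10 = 23.
2×P and 2×U: area 30 ≤ 37, yield 2·3 + 2·10 = 26.
Best is 26.

26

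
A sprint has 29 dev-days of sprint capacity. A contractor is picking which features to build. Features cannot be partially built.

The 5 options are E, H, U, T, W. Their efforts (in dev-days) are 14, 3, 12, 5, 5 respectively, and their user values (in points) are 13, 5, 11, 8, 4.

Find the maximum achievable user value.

30

This is an integer program with binary decision variables.
Allowing fractional choices, the relaxed optimum would be about 32.4, but features are indivisible.
H + U + T + W: effort 3 + 12 + 5 + 5 = 25 ≤ 29, user value 5 + 11 + 8 + 4 = 28.
E + H + T + W: effort 14 + 3 + 5 + 5 = 27 ≤ 29, user value 13 + 5 + 8 + 4 = 30.
E + H + U: effort 14 + 3 + 12 = 29 ≤ 29, user value 13 + 5 + 11 = 29.
Best is E, H, T, and W with total user value 30.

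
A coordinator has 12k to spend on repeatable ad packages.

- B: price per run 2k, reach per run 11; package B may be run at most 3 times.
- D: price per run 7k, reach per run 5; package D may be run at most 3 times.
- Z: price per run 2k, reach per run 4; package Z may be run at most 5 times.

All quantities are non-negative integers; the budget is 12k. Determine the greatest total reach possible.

B has the best ratio (11/2); taking only B gives at most 3×11 = 33 (stopped by the supply cap of 3).
Mixing does better — 3×B and 3×Z: price 12 ≤ 12, reach 3·11 + 3·4 = 45.

45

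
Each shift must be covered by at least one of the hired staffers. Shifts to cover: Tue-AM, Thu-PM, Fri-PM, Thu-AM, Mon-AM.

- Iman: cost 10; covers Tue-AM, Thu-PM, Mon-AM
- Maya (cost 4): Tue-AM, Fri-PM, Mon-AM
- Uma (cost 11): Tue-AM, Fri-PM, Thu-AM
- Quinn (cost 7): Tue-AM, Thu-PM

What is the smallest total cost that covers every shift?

21

Choose Iman and Uma: together they cover Tue-AM, Thu-PM, Fri-PM, Thu-AM, Mon-AM — every shift.
Total cost: 10 + 11 = 21.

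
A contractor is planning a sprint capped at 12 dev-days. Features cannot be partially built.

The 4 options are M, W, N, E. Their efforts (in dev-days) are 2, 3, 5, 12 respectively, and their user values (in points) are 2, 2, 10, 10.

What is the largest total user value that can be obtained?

This is an integer program with binary decision variables.
M + W + N: effort 2 + 3 + 5 = 10 ≤ 12, user value 2 + 2 + 10 = 14.
W + N: effort 3 + 5 = 8 ≤ 12, user value 2 + 10 = 12.
M + N: effort 2 + 5 = 7 ≤ 12, user value 2 + 10 = 12.
Best is M, W, and N with total user value 14.

14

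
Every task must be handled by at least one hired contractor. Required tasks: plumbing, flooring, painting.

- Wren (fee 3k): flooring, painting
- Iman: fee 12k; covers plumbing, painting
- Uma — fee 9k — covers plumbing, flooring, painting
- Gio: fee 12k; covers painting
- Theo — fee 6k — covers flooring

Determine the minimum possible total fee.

9

The greedy cost-per-new-task heuristic would pick Wren and Uma for 12, but a cheaper cover exists.
Uma alone covers plumbing, flooring, painting — every task.
Total fee: 9.
No cover costs less than 9.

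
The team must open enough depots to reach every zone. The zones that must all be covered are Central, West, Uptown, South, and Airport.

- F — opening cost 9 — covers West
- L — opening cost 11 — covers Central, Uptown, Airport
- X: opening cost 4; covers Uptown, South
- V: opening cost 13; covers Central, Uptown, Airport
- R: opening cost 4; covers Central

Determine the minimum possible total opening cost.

The greedy cost-per-new-zone heuristic would pick X, R, F, and L for 28, but a cheaper cover exists.
Choose F, L, and X: together they cover Central, West, Uptown, South, Airport — every zone.
Total opening cost: 9 + 11 + 4 = 24.
No cover costs less than 24.

24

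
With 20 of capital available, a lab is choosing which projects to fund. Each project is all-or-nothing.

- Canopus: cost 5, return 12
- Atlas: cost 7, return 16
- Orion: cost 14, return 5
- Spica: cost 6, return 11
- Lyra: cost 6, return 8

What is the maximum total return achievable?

Treat it as a binary knapsack problem.
Canopus + Atlas + Spica: cost 5 + 7 + 6 = 18 ≤ 20, return 12 + 16 + 11 = 39.
Canopus + Atlas + Lyra: cost 5 + 7 + 6 = 18 ≤ 20, return 12 + 16 + 8 = 36.
Atlas + Spica + Lyra: cost 7 + 6 + 6 = 19 ≤ 20, return 16 + 11 + 8 = 35.
Best is Canopus, Atlas, and Spica with total return 39.

39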